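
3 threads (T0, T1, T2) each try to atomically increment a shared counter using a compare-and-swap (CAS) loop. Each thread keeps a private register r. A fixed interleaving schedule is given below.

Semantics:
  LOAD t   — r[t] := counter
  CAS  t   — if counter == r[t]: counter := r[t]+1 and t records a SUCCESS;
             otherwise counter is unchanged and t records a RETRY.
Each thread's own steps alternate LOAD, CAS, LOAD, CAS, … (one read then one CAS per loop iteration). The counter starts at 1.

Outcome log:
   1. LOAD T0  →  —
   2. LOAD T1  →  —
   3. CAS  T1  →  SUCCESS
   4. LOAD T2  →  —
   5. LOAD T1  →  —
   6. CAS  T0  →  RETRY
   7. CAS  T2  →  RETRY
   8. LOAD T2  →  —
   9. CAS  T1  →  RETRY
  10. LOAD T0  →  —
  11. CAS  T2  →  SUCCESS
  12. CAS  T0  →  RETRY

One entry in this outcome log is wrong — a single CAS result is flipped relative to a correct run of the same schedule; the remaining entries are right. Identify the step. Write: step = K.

Correct run:
   1) LOAD T0:  M=1  r_T0=1
   2) LOAD T1:  M=1  r_T1=1
   3) CAS  T1:  M=2  r_T1=1 ✓
   4) LOAD T2:  M=2  r_T2=2
   5) LOAD T1:  M=2  r_T1=2
   6) CAS  T0:  M=2  r_T0=1 ✗
   7) CAS  T2:  M=3  r_T2=2 ✓
   8) LOAD T2:  M=3  r_T2=3
   9) CAS  T1:  M=3  r_T1=2 ✗
  10) LOAD T0:  M=3  r_T0=3
  11) CAS  T2:  M=4  r_T2=3 ✓
  12) CAS  T0:  M=4  r_T0=3 ✗
Mismatch at 7.

step = 7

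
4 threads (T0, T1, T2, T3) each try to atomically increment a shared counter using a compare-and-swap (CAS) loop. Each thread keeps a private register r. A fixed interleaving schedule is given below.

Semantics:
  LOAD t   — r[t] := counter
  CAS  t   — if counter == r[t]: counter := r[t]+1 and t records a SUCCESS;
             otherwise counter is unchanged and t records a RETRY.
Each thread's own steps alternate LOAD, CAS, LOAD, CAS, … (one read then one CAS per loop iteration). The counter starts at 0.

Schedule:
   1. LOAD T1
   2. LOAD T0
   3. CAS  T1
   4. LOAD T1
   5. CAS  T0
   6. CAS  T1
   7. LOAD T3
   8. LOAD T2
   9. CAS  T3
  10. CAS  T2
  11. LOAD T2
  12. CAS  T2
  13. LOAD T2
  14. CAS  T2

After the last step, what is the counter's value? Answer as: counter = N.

counter = 5

T1 LOAD — after: cnt=0, r=0 — load
T0 LOAD — after: cnt=0, r=0 — load
T1 CAS — after: cnt=1, r=0 — ok
T1 LOAD — after: cnt=1, r=1 — load
T0 CAS — after: cnt=1, r=0 — retry
T1 CAS — after: cnt=2, r=1 — ok
T3 LOAD — after: cnt=2, r=2 — load
T2 LOAD — after: cnt=2, r=2 — load
T3 CAS — after: cnt=3, r=2 — ok
T2 CAS — after: cnt=3, r=2 — retry
T2 LOAD — after: cnt=3, r=3 — load
T2 CAS — after: cnt=4, r=3 — ok
T2 LOAD — after: cnt=4, r=4 — load
T2 CAS — after: cnt=5, r=4 — ok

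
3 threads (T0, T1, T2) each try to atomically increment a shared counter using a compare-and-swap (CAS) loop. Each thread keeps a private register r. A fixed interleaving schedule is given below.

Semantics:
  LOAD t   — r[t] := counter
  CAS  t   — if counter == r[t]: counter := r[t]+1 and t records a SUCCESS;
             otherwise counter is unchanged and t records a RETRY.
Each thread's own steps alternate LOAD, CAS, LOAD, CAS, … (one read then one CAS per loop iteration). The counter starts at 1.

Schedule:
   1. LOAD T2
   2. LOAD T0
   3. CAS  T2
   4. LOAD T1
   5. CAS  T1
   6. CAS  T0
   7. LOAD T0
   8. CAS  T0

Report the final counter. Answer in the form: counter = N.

counter = 4

T2 LOAD — after: cnt=1, r=1 — load
T0 LOAD — after: cnt=1, r=1 — load
T2 CAS — after: cnt=2, r=1 — ok
T1 LOAD — after: cnt=2, r=2 — load
T1 CAS — after: cnt=3, r=2 — ok
T0 CAS — after: cnt=3, r=1 — retry
T0 LOAD — after: cnt=3, r=3 — load
T0 CAS — after: cnt=4, r=3 — ok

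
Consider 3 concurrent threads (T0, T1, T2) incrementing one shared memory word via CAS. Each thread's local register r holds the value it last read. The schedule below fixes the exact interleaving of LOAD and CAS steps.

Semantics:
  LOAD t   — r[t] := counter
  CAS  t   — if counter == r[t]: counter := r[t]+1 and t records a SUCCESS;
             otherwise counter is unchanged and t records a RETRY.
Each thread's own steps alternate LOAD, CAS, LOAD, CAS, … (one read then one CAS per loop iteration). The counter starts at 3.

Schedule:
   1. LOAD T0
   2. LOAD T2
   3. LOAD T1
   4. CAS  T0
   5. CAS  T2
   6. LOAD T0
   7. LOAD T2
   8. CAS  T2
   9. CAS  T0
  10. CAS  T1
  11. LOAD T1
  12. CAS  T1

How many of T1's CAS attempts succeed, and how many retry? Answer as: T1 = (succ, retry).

step 1: T0 LOAD ⇒ load; ctr=3 reg=3
step 2: T2 LOAD ⇒ load; ctr=3 reg=3
step 3: T1 LOAD ⇒ load; ctr=3 reg=3
step 4: T0 CAS ⇒ ok; ctr=4 reg=3
step 5: T2 CAS ⇒ retry; ctr=4 reg=3
step 6: T0 LOAD ⇒ load; ctr=4 reg=4
step 7: T2 LOAD ⇒ load; ctr=4 reg=4
step 8: T2 CAS ⇒ ok; ctr=5 reg=4
step 9: T0 CAS ⇒ retry; ctr=5 reg=4
step 10: T1 CAS ⇒ retry; ctr=5 reg=3
step 11: T1 LOAD ⇒ load; ctr=5 reg=5
step 12: T1 CAS ⇒ ok; ctr=6 reg=5

T1 = (1, 1)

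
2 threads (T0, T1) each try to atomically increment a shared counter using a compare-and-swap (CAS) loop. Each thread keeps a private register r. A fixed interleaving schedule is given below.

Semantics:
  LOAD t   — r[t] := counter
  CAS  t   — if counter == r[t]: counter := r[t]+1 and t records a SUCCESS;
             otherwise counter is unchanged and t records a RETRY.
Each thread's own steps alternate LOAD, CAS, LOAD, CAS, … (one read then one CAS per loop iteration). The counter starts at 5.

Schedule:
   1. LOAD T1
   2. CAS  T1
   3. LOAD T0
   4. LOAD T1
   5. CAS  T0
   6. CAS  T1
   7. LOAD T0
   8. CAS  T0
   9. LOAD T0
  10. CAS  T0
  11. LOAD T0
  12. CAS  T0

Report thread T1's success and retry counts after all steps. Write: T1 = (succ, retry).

1. LOAD T1 → mem=5 r[T1]=5 [LOAD]
2. CAS T1 → mem=6 r[T1]=5 [OK]
3. LOAD T0 → mem=6 r[T0]=6 [LOAD]
4. LOAD T1 → mem=6 r[T1]=6 [LOAD]
5. CAS T0 → mem=7 r[T0]=6 [OK]
6. CAS T1 → mem=7 r[T1]=6 [RETRY]
7. LOAD T0 → mem=7 r[T0]=7 [LOAD]
8. CAS T0 → mem=8 r[T0]=7 [OK]
9. LOAD T0 → mem=8 r[T0]=8 [LOAD]
10. CAS T0 → mem=9 r[T0]=8 [OK]
11. LOAD T0 → mem=9 r[T0]=9 [LOAD]
12. CAS T0 → mem=10 r[T0]=9 [OK]

T1 = (1, 1)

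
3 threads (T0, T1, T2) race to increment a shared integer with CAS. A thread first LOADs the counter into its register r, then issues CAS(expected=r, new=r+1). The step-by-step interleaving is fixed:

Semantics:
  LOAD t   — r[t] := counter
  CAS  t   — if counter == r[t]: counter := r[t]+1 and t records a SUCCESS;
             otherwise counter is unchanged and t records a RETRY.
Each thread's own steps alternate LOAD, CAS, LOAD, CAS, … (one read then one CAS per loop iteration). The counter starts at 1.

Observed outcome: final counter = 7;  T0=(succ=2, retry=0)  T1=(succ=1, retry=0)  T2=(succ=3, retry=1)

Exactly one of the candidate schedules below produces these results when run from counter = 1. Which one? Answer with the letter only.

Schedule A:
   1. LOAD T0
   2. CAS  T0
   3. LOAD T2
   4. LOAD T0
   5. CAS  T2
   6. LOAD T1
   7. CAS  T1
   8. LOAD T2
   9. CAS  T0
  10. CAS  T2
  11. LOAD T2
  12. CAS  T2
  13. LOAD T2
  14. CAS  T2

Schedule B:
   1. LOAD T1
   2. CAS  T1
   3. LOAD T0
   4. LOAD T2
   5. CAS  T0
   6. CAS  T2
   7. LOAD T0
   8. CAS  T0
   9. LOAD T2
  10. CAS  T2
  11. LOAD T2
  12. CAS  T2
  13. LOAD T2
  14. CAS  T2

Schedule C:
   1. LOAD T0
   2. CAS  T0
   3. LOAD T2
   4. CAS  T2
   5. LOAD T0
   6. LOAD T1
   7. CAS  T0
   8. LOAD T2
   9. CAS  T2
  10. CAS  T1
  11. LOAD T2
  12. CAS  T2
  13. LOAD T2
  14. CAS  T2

B

Run B:
#1 T1 reads 1
#2 T1 CAS(1→2) writes; counter now 2
#3 T0 reads 2
#4 T2 reads 2
#5 T0 CAS(2→3) writes; counter now 3
#6 T2 CAS(2→3) fails; counter now 3
#7 T0 reads 3
#8 T0 CAS(3→4) writes; counter now 4
#9 T2 reads 4
#10 T2 CAS(4→5) writes; counter now 5
#11 T2 reads 5
#12 T2 CAS(5→6) writes; counter now 6
#13 T2 reads 6
#14 T2 CAS(6→7) writes; counter now 7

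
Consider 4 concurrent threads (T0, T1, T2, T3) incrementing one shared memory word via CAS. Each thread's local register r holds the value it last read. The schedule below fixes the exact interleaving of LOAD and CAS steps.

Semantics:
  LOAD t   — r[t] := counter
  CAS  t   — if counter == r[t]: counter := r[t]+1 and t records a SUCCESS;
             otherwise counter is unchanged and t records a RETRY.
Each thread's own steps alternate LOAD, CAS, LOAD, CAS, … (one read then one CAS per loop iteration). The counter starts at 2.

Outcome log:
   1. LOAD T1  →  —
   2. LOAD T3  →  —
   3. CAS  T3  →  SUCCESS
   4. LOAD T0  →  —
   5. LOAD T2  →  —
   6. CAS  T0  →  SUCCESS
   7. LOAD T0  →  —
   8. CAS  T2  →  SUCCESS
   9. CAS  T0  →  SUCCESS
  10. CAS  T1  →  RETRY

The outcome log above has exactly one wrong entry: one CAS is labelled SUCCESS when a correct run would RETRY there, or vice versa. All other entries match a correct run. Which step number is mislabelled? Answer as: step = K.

step = 8

Reference trace:
T1 LOAD — after: cnt=2, r=2 — load
T3 LOAD — after: cnt=2, r=2 — load
T3 CAS — after: cnt=3, r=2 — ok
T0 LOAD — after: cnt=3, r=3 — load
T2 LOAD — after: cnt=3, r=3 — load
T0 CAS — after: cnt=4, r=3 — ok
T0 LOAD — after: cnt=4, r=4 — load
T2 CAS — after: cnt=4, r=3 — retry
T0 CAS — after: cnt=5, r=4 — ok
T1 CAS — after: cnt=5, r=2 — retry
Flip is step 8.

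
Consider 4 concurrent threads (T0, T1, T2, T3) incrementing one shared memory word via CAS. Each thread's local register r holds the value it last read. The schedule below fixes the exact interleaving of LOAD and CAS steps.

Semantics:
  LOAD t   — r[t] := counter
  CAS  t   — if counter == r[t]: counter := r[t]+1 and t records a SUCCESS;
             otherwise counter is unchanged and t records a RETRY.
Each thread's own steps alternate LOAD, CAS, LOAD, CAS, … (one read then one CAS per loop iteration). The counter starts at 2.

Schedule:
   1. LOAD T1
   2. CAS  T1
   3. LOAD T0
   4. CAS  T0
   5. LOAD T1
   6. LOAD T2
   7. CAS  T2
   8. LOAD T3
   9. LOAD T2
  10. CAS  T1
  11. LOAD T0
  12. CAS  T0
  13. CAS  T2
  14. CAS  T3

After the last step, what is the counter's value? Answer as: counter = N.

T1 LOAD — after: cnt=2, r=2 — load
T1 CAS — after: cnt=3, r=2 — ok
T0 LOAD — after: cnt=3, r=3 — load
T0 CAS — after: cnt=4, r=3 — ok
T1 LOAD — after: cnt=4, r=4 — load
T2 LOAD — after: cnt=4, r=4 — load
T2 CAS — after: cnt=5, r=4 — ok
T3 LOAD — after: cnt=5, r=5 — load
T2 LOAD — after: cnt=5, r=5 — load
T1 CAS — after: cnt=5, r=4 — retry
T0 LOAD — after: cnt=5, r=5 — load
T0 CAS — after: cnt=6, r=5 — ok
T2 CAS — after: cnt=6, r=5 — retry
T3 CAS — after: cnt=6, r=5 — retry

counter = 6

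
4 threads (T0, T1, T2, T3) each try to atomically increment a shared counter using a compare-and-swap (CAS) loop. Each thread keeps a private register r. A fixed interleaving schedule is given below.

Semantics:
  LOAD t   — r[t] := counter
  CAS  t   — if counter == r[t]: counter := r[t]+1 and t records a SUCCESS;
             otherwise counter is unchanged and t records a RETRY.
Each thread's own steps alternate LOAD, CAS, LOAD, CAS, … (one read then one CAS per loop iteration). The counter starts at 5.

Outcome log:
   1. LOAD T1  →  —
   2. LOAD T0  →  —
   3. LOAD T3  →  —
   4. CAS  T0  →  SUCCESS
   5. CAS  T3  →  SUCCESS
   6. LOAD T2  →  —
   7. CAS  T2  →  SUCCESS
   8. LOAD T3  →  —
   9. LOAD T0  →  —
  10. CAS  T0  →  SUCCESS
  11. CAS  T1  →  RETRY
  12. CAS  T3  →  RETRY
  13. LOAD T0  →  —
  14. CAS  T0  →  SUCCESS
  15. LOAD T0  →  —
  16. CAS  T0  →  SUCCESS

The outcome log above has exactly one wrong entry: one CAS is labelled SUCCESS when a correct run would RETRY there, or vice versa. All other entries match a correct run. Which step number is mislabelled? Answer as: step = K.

Re-executing:
T1 LOAD — after: cnt=5, r=5 — load
T0 LOAD — after: cnt=5, r=5 — load
T3 LOAD — after: cnt=5, r=5 — load
T0 CAS — after: cnt=6, r=5 — ok
T3 CAS — after: cnt=6, r=5 — retry
T2 LOAD — after: cnt=6, r=6 — load
T2 CAS — after: cnt=7, r=6 — ok
T3 LOAD — after: cnt=7, r=7 — load
T0 LOAD — after: cnt=7, r=7 — load
T0 CAS — after: cnt=8, r=7 — ok
T1 CAS — after: cnt=8, r=5 — retry
T3 CAS — after: cnt=8, r=7 — retry
T0 LOAD — after: cnt=8, r=8 — load
T0 CAS — after: cnt=9, r=8 — ok
T0 LOAD — after: cnt=9, r=9 — load
T0 CAS — after: cnt=10, r=9 — ok
Flip is step 5.

step = 5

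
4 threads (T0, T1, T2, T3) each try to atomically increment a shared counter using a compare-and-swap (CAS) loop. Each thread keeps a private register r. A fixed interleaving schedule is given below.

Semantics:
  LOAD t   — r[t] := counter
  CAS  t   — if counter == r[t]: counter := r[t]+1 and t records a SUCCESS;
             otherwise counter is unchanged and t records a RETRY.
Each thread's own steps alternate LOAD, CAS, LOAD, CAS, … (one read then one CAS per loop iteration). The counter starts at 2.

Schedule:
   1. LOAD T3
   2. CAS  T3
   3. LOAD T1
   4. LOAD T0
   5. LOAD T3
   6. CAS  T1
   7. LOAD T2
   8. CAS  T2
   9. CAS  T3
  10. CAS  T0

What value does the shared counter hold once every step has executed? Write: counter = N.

counter = 5

step 1: T3 LOAD ⇒ load; ctr=2 reg=2
step 2: T3 CAS ⇒ ok; ctr=3 reg=2
step 3: T1 LOAD ⇒ load; ctr=3 reg=3
step 4: T0 LOAD ⇒ load; ctr=3 reg=3
step 5: T3 LOAD ⇒ load; ctr=3 reg=3
step 6: T1 CAS ⇒ ok; ctr=4 reg=3
step 7: T2 LOAD ⇒ load; ctr=4 reg=4
step 8: T2 CAS ⇒ ok; ctr=5 reg=4
step 9: T3 CAS ⇒ retry; ctr=5 reg=3
step 10: T0 CAS ⇒ retry; ctr=5 reg=3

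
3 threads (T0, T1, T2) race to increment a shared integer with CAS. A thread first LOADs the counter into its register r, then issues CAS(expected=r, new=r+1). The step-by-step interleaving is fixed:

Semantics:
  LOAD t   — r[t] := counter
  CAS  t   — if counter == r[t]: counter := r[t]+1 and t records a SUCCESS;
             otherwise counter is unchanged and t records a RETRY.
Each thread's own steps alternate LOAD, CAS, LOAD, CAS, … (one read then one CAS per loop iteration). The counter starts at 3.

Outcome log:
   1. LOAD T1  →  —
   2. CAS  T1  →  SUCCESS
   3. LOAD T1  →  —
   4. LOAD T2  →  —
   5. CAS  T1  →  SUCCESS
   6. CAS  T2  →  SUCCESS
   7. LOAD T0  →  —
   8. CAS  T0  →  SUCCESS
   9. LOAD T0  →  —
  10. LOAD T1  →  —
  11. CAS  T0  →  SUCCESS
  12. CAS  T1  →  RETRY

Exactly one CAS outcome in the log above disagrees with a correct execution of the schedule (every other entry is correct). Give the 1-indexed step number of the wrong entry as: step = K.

Re-executing:
step 1: T1 LOAD ⇒ load; ctr=3 reg=3
step 2: T1 CAS ⇒ ok; ctr=4 reg=3
step 3: T1 LOAD ⇒ load; ctr=4 reg=4
step 4: T2 LOAD ⇒ load; ctr=4 reg=4
step 5: T1 CAS ⇒ ok; ctr=5 reg=4
step 6: T2 CAS ⇒ retry; ctr=5 reg=4
step 7: T0 LOAD ⇒ load; ctr=5 reg=5
step 8: T0 CAS ⇒ ok; ctr=6 reg=5
step 9: T0 LOAD ⇒ load; ctr=6 reg=6
step 10: T1 LOAD ⇒ load; ctr=6 reg=6
step 11: T0 CAS ⇒ ok; ctr=7 reg=6
step 12: T1 CAS ⇒ retry; ctr=7 reg=6
Flip is step 6.

step = 6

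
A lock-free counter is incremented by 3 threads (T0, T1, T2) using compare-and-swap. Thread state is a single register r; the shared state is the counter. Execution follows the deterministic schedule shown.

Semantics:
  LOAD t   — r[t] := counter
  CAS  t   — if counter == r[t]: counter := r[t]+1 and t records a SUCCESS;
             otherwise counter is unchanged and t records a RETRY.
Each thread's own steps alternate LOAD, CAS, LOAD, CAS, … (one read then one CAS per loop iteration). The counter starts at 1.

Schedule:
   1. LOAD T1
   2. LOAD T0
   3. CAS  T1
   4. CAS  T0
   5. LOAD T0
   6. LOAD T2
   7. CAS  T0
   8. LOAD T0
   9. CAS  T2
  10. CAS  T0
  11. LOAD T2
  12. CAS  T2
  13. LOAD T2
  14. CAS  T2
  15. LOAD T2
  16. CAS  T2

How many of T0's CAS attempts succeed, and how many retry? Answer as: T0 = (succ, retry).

#1 T1 reads 1
#2 T0 reads 1
#3 T1 CAS(1→2) writes; counter now 2
#4 T0 CAS(1→2) fails; counter now 2
#5 T0 reads 2
#6 T2 reads 2
#7 T0 CAS(2→3) writes; counter now 3
#8 T0 reads 3
#9 T2 CAS(2→3) fails; counter now 3
#10 T0 CAS(3→4) writes; counter now 4
#11 T2 reads 4
#12 T2 CAS(4→5) writes; counter now 5
#13 T2 reads 5
#14 T2 CAS(5→6) writes; counter now 6
#15 T2 reads 6
#16 T2 CAS(6→7) writes; counter now 7

T0 = (2, 1)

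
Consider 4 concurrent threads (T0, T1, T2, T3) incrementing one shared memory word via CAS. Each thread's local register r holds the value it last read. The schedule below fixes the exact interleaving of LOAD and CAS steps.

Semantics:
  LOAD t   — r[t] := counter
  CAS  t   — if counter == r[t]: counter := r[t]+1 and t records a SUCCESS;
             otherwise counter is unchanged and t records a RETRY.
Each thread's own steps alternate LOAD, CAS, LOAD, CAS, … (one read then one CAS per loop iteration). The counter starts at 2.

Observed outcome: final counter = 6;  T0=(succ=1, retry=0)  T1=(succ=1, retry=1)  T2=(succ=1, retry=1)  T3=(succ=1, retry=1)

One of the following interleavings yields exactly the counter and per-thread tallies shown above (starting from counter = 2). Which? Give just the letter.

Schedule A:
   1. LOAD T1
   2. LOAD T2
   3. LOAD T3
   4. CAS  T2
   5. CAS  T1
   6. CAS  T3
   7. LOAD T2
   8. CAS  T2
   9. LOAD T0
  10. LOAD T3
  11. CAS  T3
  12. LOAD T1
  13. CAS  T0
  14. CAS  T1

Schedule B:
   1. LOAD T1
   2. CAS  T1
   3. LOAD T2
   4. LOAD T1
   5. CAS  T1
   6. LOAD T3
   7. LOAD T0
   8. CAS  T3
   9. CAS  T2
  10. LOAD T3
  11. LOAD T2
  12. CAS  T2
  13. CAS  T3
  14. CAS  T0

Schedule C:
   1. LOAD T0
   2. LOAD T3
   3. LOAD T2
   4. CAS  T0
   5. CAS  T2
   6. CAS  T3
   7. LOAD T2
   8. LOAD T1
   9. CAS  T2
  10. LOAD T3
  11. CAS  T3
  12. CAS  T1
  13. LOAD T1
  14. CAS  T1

C

Tracing schedule C:
   1) LOAD T0:  M=2  r_T0=2
   2) LOAD T3:  M=2  r_T3=2
   3) LOAD T2:  M=2  r_T2=2
   4) CAS  T0:  M=3  r_T0=2 ✓
   5) CAS  T2:  M=3  r_T2=2 ✗
   6) CAS  T3:  M=3  r_T3=2 ✗
   7) LOAD T2:  M=3  r_T2=3
   8) LOAD T1:  M=3  r_T1=3
   9) CAS  T2:  M=4  r_T2=3 ✓
  10) LOAD T3:  M=4  r_T3=4
  11) CAS  T3:  M=5  r_T3=4 ✓
  12) CAS  T1:  M=5  r_T1=3 ✗
  13) LOAD T1:  M=5  r_T1=5
  14) CAS  T1:  M=6  r_T1=5 ✓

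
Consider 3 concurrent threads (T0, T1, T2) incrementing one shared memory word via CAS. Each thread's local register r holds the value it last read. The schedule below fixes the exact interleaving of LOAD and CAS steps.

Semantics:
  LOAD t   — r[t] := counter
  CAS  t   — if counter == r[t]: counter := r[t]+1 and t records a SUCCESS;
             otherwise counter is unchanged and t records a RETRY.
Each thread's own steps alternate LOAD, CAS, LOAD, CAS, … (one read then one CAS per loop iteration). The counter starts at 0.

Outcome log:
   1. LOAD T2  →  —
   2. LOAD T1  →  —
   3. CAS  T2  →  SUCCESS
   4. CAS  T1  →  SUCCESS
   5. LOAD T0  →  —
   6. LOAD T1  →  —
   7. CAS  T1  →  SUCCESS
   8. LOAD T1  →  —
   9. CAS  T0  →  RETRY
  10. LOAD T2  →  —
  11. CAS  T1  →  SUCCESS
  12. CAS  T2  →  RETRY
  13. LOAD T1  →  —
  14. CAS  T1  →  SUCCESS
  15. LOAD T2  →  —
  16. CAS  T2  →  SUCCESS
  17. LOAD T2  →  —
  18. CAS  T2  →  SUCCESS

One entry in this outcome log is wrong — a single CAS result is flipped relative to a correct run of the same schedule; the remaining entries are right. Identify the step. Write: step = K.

step = 4

Re-executing:
#1 T2 reads 0
#2 T1 reads 0
#3 T2 CAS(0→1) writes; counter now 1
#4 T1 CAS(0→1) fails; counter now 1
#5 T0 reads 1
#6 T1 reads 1
#7 T1 CAS(1→2) writes; counter now 2
#8 T1 reads 2
#9 T0 CAS(1→2) fails; counter now 2
#10 T2 reads 2
#11 T1 CAS(2→3) writes; counter now 3
#12 T2 CAS(2→3) fails; counter now 3
#13 T1 reads 3
#14 T1 CAS(3→4) writes; counter now 4
#15 T2 reads 4
#16 T2 CAS(4→5) writes; counter now 5
#17 T2 reads 5
#18 T2 CAS(5→6) writes; counter now 6
Log disagrees first at step 4.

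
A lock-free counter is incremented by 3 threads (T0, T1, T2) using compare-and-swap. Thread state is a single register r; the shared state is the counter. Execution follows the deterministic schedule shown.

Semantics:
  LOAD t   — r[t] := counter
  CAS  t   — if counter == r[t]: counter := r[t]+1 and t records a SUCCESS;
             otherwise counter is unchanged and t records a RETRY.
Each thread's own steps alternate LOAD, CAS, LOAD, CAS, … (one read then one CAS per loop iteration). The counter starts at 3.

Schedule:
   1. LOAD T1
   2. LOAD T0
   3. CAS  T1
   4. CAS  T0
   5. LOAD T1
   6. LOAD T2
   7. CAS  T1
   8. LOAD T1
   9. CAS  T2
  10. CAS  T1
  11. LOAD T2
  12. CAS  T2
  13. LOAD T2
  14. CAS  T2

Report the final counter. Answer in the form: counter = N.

counter = 8

[1] T1.load  rd  (counter 3, T1.r 3)
[2] T0.load  rd  (counter 3, T0.r 3)
[3] T1.cas  hit  (counter 4, T1.r 3)
[4] T0.cas  miss  (counter 4, T0.r 3)
[5] T1.load  rd  (counter 4, T1.r 4)
[6] T2.load  rd  (counter 4, T2.r 4)
[7] T1.cas  hit  (counter 5, T1.r 4)
[8] T1.load  rd  (counter 5, T1.r 5)
[9] T2.cas  miss  (counter 5, T2.r 4)
[10] T1.cas  hit  (counter 6, T1.r 5)
[11] T2.load  rd  (counter 6, T2.r 6)
[12] T2.cas  hit  (counter 7, T2.r 6)
[13] T2.load  rd  (counter 7, T2.r 7)
[14] T2.cas  hit  (counter 8, T2.r 7)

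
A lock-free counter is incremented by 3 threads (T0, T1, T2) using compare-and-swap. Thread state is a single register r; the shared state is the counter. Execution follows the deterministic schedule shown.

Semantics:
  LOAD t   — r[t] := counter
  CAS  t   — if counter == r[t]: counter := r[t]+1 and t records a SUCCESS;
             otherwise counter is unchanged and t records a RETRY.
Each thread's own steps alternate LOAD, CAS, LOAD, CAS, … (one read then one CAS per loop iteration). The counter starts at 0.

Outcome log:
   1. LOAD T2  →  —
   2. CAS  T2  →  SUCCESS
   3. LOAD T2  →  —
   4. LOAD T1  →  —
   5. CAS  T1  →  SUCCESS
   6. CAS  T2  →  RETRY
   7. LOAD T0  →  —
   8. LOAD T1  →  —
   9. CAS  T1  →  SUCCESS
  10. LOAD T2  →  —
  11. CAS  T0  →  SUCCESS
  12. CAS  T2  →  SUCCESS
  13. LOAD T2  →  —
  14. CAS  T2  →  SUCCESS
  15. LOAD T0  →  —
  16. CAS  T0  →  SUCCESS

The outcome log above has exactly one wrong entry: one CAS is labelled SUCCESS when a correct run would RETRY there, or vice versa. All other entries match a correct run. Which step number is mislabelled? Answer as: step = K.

Re-executing:
1. LOAD T2 → mem=0 r[T2]=0 [LOAD]
2. CAS T2 → mem=1 r[T2]=0 [OK]
3. LOAD T2 → mem=1 r[T2]=1 [LOAD]
4. LOAD T1 → mem=1 r[T1]=1 [LOAD]
5. CAS T1 → mem=2 r[T1]=1 [OK]
6. CAS T2 → mem=2 r[T2]=1 [RETRY]
7. LOAD T0 → mem=2 r[T0]=2 [LOAD]
8. LOAD T1 → mem=2 r[T1]=2 [LOAD]
9. CAS T1 → mem=3 r[T1]=2 [OK]
10. LOAD T2 → mem=3 r[T2]=3 [LOAD]
11. CAS T0 → mem=3 r[T0]=2 [RETRY]
12. CAS T2 → mem=4 r[T2]=3 [OK]
13. LOAD T2 → mem=4 r[T2]=4 [LOAD]
14. CAS T2 → mem=5 r[T2]=4 [OK]
15. LOAD T0 → mem=5 r[T0]=5 [LOAD]
16. CAS T0 → mem=6 r[T0]=5 [OK]
Mismatch at 11.

step = 11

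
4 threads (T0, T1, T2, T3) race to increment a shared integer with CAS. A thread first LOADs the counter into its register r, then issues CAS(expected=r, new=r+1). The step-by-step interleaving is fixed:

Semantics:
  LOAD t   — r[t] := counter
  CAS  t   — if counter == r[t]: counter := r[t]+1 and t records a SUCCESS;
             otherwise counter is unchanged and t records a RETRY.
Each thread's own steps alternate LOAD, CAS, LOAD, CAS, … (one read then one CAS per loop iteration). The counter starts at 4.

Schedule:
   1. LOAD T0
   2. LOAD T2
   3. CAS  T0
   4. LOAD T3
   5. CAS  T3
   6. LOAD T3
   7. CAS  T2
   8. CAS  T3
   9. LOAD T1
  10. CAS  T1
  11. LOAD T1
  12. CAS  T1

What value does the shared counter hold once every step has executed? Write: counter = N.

   1) LOAD T0:  M=4  r_T0=4
   2) LOAD T2:  M=4  r_T2=4
   3) CAS  T0:  M=5  r_T0=4 ✓
   4) LOAD T3:  M=5  r_T3=5
   5) CAS  T3:  M=6  r_T3=5 ✓
   6) LOAD T3:  M=6  r_T3=6
   7) CAS  T2:  M=6  r_T2=4 ✗
   8) CAS  T3:  M=7  r_T3=6 ✓
   9) LOAD T1:  M=7  r_T1=7
  10) CAS  T1:  M=8  r_T1=7 ✓
  11) LOAD T1:  M=8  r_T1=8
  12) CAS  T1:  M=9  r_T1=8 ✓

counter = 9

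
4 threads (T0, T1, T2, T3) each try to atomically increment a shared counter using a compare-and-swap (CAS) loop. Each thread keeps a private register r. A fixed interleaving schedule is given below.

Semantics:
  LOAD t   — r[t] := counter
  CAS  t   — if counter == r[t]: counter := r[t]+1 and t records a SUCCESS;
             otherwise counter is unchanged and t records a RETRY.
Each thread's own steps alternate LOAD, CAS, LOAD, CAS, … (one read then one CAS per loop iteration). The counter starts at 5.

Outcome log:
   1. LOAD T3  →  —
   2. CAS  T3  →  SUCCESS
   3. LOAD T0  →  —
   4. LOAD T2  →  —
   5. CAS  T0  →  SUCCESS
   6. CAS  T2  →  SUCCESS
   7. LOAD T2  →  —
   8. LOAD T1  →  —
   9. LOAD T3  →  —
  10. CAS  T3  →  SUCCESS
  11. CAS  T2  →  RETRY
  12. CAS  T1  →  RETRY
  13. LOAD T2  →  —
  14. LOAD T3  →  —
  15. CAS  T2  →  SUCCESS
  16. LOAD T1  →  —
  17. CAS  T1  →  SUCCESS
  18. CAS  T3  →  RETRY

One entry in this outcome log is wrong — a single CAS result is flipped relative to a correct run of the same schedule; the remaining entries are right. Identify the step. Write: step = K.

Reference trace:
   1) LOAD T3:  M=5  r_T3=5
   2) CAS  T3:  M=6  r_T3=5 ✓
   3) LOAD T0:  M=6  r_T0=6
   4) LOAD T2:  M=6  r_T2=6
   5) CAS  T0:  M=7  r_T0=6 ✓
   6) CAS  T2:  M=7  r_T2=6 ✗
   7) LOAD T2:  M=7  r_T2=7
   8) LOAD T1:  M=7  r_T1=7
   9) LOAD T3:  M=7  r_T3=7
  10) CAS  T3:  M=8  r_T3=7 ✓
  11) CAS  T2:  M=8  r_T2=7 ✗
  12) CAS  T1:  M=8  r_T1=7 ✗
  13) LOAD T2:  M=8  r_T2=8
  14) LOAD T3:  M=8  r_T3=8
  15) CAS  T2:  M=9  r_T2=8 ✓
  16) LOAD T1:  M=9  r_T1=9
  17) CAS  T1:  M=10  r_T1=9 ✓
  18) CAS  T3:  M=10  r_T3=8 ✗
Log disagrees first at step 6.

step = 6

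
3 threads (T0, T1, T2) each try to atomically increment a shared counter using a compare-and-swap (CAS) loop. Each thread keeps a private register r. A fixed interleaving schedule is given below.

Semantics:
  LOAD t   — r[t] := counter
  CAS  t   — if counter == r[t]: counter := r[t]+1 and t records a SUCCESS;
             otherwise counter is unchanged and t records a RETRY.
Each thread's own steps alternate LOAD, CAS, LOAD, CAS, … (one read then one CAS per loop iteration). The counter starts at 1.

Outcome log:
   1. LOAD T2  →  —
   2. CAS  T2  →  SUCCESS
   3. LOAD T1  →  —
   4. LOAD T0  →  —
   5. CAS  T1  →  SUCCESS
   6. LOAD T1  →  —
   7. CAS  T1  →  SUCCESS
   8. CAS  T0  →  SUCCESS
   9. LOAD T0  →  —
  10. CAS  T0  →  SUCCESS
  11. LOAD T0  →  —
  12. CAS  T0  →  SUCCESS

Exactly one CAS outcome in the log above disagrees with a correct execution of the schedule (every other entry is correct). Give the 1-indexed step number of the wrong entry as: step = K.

step = 8

Reference trace:
1. LOAD T2 → mem=1 r[T2]=1 [LOAD]
2. CAS T2 → mem=2 r[T2]=1 [OK]
3. LOAD T1 → mem=2 r[T1]=2 [LOAD]
4. LOAD T0 → mem=2 r[T0]=2 [LOAD]
5. CAS T1 → mem=3 r[T1]=2 [OK]
6. LOAD T1 → mem=3 r[T1]=3 [LOAD]
7. CAS T1 → mem=4 r[T1]=3 [OK]
8. CAS T0 → mem=4 r[T0]=2 [RETRY]
9. LOAD T0 → mem=4 r[T0]=4 [LOAD]
10. CAS T0 → mem=5 r[T0]=4 [OK]
11. LOAD T0 → mem=5 r[T0]=5 [LOAD]
12. CAS T0 → mem=6 r[T0]=5 [OK]
Log disagrees first at step 8.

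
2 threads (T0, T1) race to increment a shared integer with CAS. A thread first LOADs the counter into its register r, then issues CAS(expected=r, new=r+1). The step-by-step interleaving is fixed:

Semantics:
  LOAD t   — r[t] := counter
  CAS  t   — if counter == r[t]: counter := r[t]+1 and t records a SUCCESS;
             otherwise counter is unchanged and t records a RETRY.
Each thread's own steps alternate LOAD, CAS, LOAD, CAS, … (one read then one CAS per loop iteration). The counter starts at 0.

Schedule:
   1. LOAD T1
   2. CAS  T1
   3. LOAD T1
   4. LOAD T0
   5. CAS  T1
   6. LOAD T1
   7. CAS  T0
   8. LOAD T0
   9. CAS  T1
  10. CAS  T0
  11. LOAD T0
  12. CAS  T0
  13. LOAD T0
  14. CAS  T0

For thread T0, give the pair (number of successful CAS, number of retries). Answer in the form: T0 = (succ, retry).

T0 = (2, 2)

#1 T1 reads 0
#2 T1 CAS(0→1) writes; counter now 1
#3 T1 reads 1
#4 T0 reads 1
#5 T1 CAS(1→2) writes; counter now 2
#6 T1 reads 2
#7 T0 CAS(1→2) fails; counter now 2
#8 T0 reads 2
#9 T1 CAS(2→3) writes; counter now 3
#10 T0 CAS(2→3) fails; counter now 3
#11 T0 reads 3
#12 T0 CAS(3→4) writes; counter now 4
#13 T0 reads 4
#14 T0 CAS(4→5) writes; counter now 5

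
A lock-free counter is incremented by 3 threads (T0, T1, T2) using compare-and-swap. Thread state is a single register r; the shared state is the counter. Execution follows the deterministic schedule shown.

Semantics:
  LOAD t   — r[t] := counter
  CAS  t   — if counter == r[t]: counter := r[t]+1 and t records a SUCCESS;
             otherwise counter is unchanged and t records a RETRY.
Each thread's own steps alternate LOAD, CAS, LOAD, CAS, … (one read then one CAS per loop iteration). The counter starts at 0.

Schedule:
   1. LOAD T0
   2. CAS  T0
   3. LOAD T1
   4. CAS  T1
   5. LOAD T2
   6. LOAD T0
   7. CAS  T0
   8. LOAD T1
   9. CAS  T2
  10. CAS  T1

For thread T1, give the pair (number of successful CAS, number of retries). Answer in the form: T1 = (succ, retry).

T1 = (2, 0)

#1 T0 reads 0
#2 T0 CAS(0→1) writes; counter now 1
#3 T1 reads 1
#4 T1 CAS(1→2) writes; counter now 2
#5 T2 reads 2
#6 T0 reads 2
#7 T0 CAS(2→3) writes; counter now 3
#8 T1 reads 3
#9 T2 CAS(2→3) fails; counter now 3
#10 T1 CAS(3→4) writes; counter now 4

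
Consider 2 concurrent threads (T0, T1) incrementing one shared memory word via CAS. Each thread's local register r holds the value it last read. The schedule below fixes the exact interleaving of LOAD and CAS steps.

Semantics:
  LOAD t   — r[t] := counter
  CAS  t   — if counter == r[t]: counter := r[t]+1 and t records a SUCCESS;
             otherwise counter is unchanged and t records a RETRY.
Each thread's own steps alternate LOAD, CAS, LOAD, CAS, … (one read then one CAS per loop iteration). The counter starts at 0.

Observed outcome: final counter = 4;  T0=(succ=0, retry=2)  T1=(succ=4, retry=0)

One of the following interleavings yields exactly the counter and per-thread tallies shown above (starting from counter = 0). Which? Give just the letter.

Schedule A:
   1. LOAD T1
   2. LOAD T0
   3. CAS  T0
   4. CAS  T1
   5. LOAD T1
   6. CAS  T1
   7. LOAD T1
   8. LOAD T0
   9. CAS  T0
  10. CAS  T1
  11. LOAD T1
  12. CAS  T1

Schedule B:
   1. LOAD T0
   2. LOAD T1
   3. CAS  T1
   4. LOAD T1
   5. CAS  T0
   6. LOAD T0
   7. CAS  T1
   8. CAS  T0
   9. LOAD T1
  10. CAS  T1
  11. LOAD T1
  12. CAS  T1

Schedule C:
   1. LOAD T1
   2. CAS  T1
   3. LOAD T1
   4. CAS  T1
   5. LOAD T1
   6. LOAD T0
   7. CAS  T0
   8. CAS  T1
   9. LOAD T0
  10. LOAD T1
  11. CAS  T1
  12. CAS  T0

Tracing schedule B:
[1] T0.load  rd  (counter 0, T0.r 0)
[2] T1.load  rd  (counter 0, T1.r 0)
[3] T1.cas  hit  (counter 1, T1.r 0)
[4] T1.load  rd  (counter 1, T1.r 1)
[5] T0.cas  miss  (counter 1, T0.r 0)
[6] T0.load  rd  (counter 1, T0.r 1)
[7] T1.cas  hit  (counter 2, T1.r 1)
[8] T0.cas  miss  (counter 2, T0.r 1)
[9] T1.load  rd  (counter 2, T1.r 2)
[10] T1.cas  hit  (counter 3, T1.r 2)
[11] T1.load  rd  (counter 3, T1.r 3)
[12] T1.cas  hit  (counter 4, T1.r 3)

B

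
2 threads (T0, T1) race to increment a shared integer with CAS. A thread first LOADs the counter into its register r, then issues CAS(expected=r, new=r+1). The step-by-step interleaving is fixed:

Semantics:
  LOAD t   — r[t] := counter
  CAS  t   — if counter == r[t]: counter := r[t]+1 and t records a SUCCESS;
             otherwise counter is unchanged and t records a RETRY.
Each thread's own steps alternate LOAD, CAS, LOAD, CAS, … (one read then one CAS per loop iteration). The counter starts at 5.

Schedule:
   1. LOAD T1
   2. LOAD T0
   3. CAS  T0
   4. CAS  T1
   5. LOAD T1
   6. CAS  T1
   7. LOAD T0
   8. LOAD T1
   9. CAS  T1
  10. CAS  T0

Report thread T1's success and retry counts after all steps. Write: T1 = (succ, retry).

T1 = (2, 1)

step 1: T1 LOAD ⇒ load; ctr=5 reg=5
step 2: T0 LOAD ⇒ load; ctr=5 reg=5
step 3: T0 CAS ⇒ ok; ctr=6 reg=5
step 4: T1 CAS ⇒ retry; ctr=6 reg=5
step 5: T1 LOAD ⇒ load; ctr=6 reg=6
step 6: T1 CAS ⇒ ok; ctr=7 reg=6
step 7: T0 LOAD ⇒ load; ctr=7 reg=7
step 8: T1 LOAD ⇒ load; ctr=7 reg=7
step 9: T1 CAS ⇒ ok; ctr=8 reg=7
step 10: T0 CAS ⇒ retry; ctr=8 reg=7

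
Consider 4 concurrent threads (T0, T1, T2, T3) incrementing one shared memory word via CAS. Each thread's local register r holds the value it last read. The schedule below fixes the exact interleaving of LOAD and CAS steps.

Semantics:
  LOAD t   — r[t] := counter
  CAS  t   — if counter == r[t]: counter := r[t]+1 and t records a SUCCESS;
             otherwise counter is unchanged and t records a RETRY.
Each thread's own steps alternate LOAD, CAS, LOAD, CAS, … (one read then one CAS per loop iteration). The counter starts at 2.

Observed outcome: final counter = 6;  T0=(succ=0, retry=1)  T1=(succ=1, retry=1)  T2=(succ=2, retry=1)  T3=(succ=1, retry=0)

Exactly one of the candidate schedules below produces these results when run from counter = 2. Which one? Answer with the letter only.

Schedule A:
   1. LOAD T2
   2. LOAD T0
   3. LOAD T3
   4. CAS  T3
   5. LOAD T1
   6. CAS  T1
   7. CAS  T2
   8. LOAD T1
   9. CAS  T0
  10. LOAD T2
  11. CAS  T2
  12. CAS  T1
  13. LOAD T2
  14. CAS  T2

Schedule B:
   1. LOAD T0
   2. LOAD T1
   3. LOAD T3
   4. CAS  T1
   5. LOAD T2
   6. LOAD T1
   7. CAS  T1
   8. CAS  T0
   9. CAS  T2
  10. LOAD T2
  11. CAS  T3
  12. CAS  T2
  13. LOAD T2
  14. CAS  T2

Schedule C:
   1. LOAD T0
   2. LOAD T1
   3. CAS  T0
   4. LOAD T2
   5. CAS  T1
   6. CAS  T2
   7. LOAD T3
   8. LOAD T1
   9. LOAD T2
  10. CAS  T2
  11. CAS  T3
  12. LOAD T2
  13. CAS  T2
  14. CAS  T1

Simulating candidate A:
1. LOAD T2 → mem=2 r[T2]=2 [LOAD]
2. LOAD T0 → mem=2 r[T0]=2 [LOAD]
3. LOAD T3 → mem=2 r[T3]=2 [LOAD]
4. CAS T3 → mem=3 r[T3]=2 [OK]
5. LOAD T1 → mem=3 r[T1]=3 [LOAD]
6. CAS T1 → mem=4 r[T1]=3 [OK]
7. CAS T2 → mem=4 r[T2]=2 [RETRY]
8. LOAD T1 → mem=4 r[T1]=4 [LOAD]
9. CAS T0 → mem=4 r[T0]=2 [RETRY]
10. LOAD T2 → mem=4 r[T2]=4 [LOAD]
11. CAS T2 → mem=5 r[T2]=4 [OK]
12. CAS T1 → mem=5 r[T1]=4 [RETRY]
13. LOAD T2 → mem=5 r[T2]=5 [LOAD]
14. CAS T2 → mem=6 r[T2]=5 [OK]

A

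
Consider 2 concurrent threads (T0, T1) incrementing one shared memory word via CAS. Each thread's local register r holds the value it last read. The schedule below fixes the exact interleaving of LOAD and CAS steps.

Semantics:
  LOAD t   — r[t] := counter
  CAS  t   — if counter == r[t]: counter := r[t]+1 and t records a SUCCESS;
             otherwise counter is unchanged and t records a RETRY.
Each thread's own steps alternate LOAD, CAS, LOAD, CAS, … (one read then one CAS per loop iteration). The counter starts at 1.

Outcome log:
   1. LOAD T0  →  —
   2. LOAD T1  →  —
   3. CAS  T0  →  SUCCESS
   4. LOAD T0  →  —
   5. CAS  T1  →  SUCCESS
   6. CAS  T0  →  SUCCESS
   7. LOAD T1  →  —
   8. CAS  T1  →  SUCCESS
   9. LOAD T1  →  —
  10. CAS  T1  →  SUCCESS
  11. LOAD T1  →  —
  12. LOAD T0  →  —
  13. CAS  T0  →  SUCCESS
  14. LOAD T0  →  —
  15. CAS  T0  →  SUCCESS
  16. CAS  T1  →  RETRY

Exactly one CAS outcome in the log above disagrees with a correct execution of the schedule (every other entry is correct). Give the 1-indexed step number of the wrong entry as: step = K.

Re-executing:
1. LOAD T0 → mem=1 r[T0]=1 [LOAD]
2. LOAD T1 → mem=1 r[T1]=1 [LOAD]
3. CAS T0 → mem=2 r[T0]=1 [OK]
4. LOAD T0 → mem=2 r[T0]=2 [LOAD]
5. CAS T1 → mem=2 r[T1]=1 [RETRY]
6. CAS T0 → mem=3 r[T0]=2 [OK]
7. LOAD T1 → mem=3 r[T1]=3 [LOAD]
8. CAS T1 → mem=4 r[T1]=3 [OK]
9. LOAD T1 → mem=4 r[T1]=4 [LOAD]
10. CAS T1 → mem=5 r[T1]=4 [OK]
11. LOAD T1 → mem=5 r[T1]=5 [LOAD]
12. LOAD T0 → mem=5 r[T0]=5 [LOAD]
13. CAS T0 → mem=6 r[T0]=5 [OK]
14. LOAD T0 → mem=6 r[T0]=6 [LOAD]
15. CAS T0 → mem=7 r[T0]=6 [OK]
16. CAS T1 → mem=7 r[T1]=5 [RETRY]
Log disagrees first at step 5.

step = 5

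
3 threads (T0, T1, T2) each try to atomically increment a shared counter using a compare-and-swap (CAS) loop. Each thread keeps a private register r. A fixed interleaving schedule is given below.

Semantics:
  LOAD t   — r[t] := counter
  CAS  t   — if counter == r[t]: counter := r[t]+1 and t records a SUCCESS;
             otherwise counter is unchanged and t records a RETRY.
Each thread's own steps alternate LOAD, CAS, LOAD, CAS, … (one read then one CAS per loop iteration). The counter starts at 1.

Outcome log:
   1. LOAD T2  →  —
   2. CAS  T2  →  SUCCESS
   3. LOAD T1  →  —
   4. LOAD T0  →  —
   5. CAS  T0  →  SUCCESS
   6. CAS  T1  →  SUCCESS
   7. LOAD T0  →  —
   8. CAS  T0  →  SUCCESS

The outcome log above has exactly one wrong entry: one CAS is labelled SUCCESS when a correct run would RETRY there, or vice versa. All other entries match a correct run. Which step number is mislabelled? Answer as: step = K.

step = 6

Re-executing:
step 1: T2 LOAD ⇒ load; ctr=1 reg=1
step 2: T2 CAS ⇒ ok; ctr=2 reg=1
step 3: T1 LOAD ⇒ load; ctr=2 reg=2
step 4: T0 LOAD ⇒ load; ctr=2 reg=2
step 5: T0 CAS ⇒ ok; ctr=3 reg=2
step 6: T1 CAS ⇒ retry; ctr=3 reg=2
step 7: T0 LOAD ⇒ load; ctr=3 reg=3
step 8: T0 CAS ⇒ ok; ctr=4 reg=3
Log disagrees first at step 6.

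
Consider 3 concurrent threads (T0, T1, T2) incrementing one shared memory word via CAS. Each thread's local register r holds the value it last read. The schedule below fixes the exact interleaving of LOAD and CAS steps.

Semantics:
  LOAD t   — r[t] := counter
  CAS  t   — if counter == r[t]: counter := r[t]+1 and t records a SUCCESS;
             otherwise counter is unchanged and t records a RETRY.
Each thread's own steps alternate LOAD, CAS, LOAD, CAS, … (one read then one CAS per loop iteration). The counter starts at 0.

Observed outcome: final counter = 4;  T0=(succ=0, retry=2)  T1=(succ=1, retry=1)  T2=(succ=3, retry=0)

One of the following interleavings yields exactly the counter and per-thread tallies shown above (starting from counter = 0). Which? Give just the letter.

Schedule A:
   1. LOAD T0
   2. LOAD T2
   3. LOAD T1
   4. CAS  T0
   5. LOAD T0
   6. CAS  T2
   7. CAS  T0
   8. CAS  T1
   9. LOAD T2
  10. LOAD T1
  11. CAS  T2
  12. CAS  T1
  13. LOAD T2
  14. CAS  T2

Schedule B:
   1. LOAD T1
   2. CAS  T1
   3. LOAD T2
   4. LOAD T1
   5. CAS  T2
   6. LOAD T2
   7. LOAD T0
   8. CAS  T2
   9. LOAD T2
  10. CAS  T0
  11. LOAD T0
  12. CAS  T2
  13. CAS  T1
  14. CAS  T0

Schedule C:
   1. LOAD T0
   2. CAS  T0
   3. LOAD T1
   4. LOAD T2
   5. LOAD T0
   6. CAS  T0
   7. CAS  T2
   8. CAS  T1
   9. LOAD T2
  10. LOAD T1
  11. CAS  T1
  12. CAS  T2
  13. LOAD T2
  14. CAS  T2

B

Run B:
#1 T1 reads 0
#2 T1 CAS(0→1) writes; counter now 1
#3 T2 reads 1
#4 T1 reads 1
#5 T2 CAS(1→2) writes; counter now 2
#6 T2 reads 2
#7 T0 reads 2
#8 T2 CAS(2→3) writes; counter now 3
#9 T2 reads 3
#10 T0 CAS(2→3) fails; counter now 3
#11 T0 reads 3
#12 T2 CAS(3→4) writes; counter now 4
#13 T1 CAS(1→2) fails; counter now 4
#14 T0 CAS(3→4) fails; counter now 4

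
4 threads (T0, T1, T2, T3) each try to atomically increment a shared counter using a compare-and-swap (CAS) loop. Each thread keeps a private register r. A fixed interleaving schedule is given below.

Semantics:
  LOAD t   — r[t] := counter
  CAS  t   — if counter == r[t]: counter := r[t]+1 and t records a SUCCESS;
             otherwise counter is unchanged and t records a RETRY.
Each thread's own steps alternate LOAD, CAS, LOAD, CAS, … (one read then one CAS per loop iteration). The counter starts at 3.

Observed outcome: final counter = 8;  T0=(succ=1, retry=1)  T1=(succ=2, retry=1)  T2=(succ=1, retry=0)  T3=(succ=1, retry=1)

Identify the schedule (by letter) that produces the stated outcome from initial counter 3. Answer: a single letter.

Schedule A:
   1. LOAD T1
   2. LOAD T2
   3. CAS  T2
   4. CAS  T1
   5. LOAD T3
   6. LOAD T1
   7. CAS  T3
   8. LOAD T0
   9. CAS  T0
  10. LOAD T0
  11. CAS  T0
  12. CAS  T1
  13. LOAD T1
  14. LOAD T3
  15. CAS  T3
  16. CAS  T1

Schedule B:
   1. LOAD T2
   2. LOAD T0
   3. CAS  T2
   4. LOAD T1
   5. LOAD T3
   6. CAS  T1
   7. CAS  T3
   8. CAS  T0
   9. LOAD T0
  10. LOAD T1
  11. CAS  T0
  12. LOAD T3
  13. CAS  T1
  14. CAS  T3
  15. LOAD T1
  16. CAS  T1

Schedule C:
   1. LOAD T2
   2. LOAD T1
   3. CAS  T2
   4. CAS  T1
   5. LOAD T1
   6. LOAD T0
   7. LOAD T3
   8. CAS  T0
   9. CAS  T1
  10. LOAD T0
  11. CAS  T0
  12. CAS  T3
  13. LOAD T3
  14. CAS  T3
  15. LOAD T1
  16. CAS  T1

B

Simulating candidate B:
T2 LOAD — after: cnt=3, r=3 — load
T0 LOAD — after: cnt=3, r=3 — load
T2 CAS — after: cnt=4, r=3 — ok
T1 LOAD — after: cnt=4, r=4 — load
T3 LOAD — after: cnt=4, r=4 — load
T1 CAS — after: cnt=5, r=4 — ok
T3 CAS — after: cnt=5, r=4 — retry
T0 CAS — after: cnt=5, r=3 — retry
T0 LOAD — after: cnt=5, r=5 — load
T1 LOAD — after: cnt=5, r=5 — load
T0 CAS — after: cnt=6, r=5 — ok
T3 LOAD — after: cnt=6, r=6 — load
T1 CAS — after: cnt=6, r=5 — retry
T3 CAS — after: cnt=7, r=6 — ok
T1 LOAD — after: cnt=7, r=7 — load
T1 CAS — after: cnt=8, r=7 — ok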